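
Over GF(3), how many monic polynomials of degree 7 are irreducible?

By the necklace-counting formula, N_3(7) = (1/7) Σ_{d|7} μ(7/d)·3^d.
Divisors of 7: 1, 7; μ(7/d) for each: -1, 1.
Σ = − 3^1 + 3^7 = 2184.
N = 2184/7 = 312.

312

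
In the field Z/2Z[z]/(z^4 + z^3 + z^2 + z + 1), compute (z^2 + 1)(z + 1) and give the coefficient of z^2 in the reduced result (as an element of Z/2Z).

Multiply in Z/2Z[z]: (z^2 + 1)·(z + 1) = z^3 + z^2 + z + 1.
Reduced: z^3 + z^2 + z + 1.

1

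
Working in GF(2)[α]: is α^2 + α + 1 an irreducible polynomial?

Yes

Write h(α) = α^2 + α + 1.
Check for roots in GF(2): h(0) = 1; h(1) = 1.
No roots. A degree-2 polynomial over a field with no linear factor is irreducible.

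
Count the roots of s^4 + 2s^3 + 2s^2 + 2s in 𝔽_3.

1

Write P(s) = s^4 + 2s^3 + 2s^2 + 2s.
Evaluate at each of the 3 elements of 𝔽_3:
P(0) = 0 → root; P(1) = 1; P(2) = 2.
Roots: {0}.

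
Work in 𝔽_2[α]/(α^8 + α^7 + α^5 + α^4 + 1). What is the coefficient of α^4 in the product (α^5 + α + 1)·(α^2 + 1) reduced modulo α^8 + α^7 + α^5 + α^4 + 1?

Multiply in 𝔽_2[α]: (α^5 + α + 1)·(α^2 + 1) = α^7 + α^5 + α^3 + α^2 + α + 1.
Reduced: α^7 + α^5 + α^3 + α^2 + α + 1.

0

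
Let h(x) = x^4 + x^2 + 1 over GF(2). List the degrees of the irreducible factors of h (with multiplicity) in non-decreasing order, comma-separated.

Roots in GF(2): h(0) = 1; h(1) = 1.
Complete factorization: h(x) = (x^2 + x + 1)^2.
Factor degrees with multiplicity: 2 + 2 = 4.

2, 2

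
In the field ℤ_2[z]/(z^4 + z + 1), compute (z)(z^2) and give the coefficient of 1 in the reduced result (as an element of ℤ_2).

Multiply in ℤ_2[z]: (z)·(z^2) = z^3.
Reduced: z^3.

0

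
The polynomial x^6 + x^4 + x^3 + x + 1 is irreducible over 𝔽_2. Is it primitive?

Yes

Write f(x) = x^6 + x^4 + x^3 + x + 1.
|GF(2^6)^×| = 2^6 − 1 = 63. Prime factorization: 63 = 3^2·7.
f is primitive ⇔ x has order 63 in GF(2)[x]/(f), i.e. x^(63/q) ≠ 1 for each prime q | 63.
x^(21) mod f = x^3 + x^2 + x.
x^(9) mod f = x^5 + x^4 + x^2 + 1.
None equal 1, so x has full order 63; f is primitive.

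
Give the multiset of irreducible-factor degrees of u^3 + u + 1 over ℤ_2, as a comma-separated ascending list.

Write g(u) = u^3 + u + 1.
Roots in ℤ_2: g(0) = 1; g(1) = 1.
Complete factorization: g(u) = (u^3 + u + 1).
Factor degrees with multiplicity: 3 = 3.

3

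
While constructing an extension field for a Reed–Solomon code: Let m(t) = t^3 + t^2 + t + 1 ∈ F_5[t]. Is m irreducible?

Check for roots in F_5: m(0) = 1; m(1) = 4; m(2) = 0 → root; m(3) = 0 → root; m(4) = 0 → root.
m(2) = 0, so (t − 2) divides m(t); m is reducible.

No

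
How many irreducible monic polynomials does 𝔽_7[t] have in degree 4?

588

By the necklace-counting formula, N_7(4) = (1/4) Σ_{d|4} μ(4/d)·7^d.
Divisors of 4: 1, 2, 4; μ(4/d) for each: 0, -1, 1.
Σ = − 7^2 + 7^4 = 2352.
N = 2352/4 = 588.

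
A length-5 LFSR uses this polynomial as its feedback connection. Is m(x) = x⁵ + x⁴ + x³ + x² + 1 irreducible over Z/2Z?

Check for roots in Z/2Z: m(0) = 1; m(1) = 1.
No roots, so no linear factors.
Monic irreducibles of degree 2 over GF(2): x² + x + 1.
None of them divide m (all give nonzero remainder).
No irreducible factor of degree ≤ 2 exists, so m is irreducible over GF(2).

Yes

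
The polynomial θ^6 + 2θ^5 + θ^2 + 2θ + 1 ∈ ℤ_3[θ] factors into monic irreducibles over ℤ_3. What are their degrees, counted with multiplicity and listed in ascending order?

6

Write g(θ) = θ^6 + 2θ^5 + θ^2 + 2θ + 1.
Roots in ℤ_3: g(0) = 1; g(1) = 1; g(2) = 2.
Complete factorization: g(θ) = (θ^6 + 2θ^5 + θ^2 + 2θ + 1).
Factor degrees with multiplicity: 6 = 6.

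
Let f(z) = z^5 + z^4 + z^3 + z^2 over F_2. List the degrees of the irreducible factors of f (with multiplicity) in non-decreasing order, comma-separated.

Roots in F_2: f(0) = 0 → root; f(1) = 0 → root.
Linear factors from roots: (z), (z + 1).
Complete factorization: f(z) = (z)^2·(z + 1)^3.
Factor degrees with multiplicity: 1 + 1 + 1 + 1 + 1 = 5.

1, 1, 1, 1, 1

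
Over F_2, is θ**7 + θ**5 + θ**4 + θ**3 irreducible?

No

Write P(θ) = θ**7 + θ**5 + θ**4 + θ**3.
Check for roots in F_2: P(0) = 0 → root; P(1) = 0 → root.
P(0) = 0, so (θ) divides P(θ); P is reducible.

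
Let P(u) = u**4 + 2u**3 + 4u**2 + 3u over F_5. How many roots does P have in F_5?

4

Evaluate at each of the 5 elements of F_5:
P(0) = 0 → root; P(1) = 0 → root; P(2) = 4; P(3) = 0 → root; P(4) = 0 → root.
Roots: {0, 1, 3, 4}.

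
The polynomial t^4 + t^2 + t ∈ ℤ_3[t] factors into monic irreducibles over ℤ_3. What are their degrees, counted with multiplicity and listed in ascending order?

Write g(t) = t^4 + t^2 + t.
Roots in ℤ_3: g(0) = 0 → root; g(1) = 0 → root; g(2) = 1.
Linear factors from roots: (t), (t + 2).
Complete factorization: g(t) = (t)·(t + 2)·(t^2 + t + 2).
Factor degrees with multiplicity: 1 + 1 + 2 = 4.

1, 1, 2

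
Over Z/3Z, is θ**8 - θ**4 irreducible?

No

Write h(θ) = θ**8 - θ**4.
Check for roots in Z/3Z: h(0) = 0 → root; h(1) = 0 → root; h(2) = 0 → root.
h(0) = 0, so (θ) divides h(θ); h is reducible.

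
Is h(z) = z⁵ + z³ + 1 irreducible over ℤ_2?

Check for roots in ℤ_2: h(0) = 1; h(1) = 1.
No roots, so no linear factors.
Monic irreducibles of degree 2 over GF(2): z² + z + 1.
None of them divide h (all give nonzero remainder).
No irreducible factor of degree ≤ 2 exists, so h is irreducible over GF(2).

Yes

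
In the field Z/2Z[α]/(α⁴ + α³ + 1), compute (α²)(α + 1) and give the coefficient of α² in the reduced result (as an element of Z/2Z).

1

Multiply in Z/2Z[α]: (α²)·(α + 1) = α³ + α².
Reduced: α³ + α².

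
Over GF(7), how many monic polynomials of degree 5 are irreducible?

3360

Gauss's count: N_{7}(5) = (1/5) Σ_{d|5} μ(5/d)·7^d.
Divisors of 5: 1, 5; μ(5/d) for each: -1, 1.
Σ = − 7^1 + 7^5 = 16800.
N = 16800/5 = 3360.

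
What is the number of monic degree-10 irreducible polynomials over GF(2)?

Gauss's count: N_{2}(10) = (1/10) Σ_{d|10} μ(10/d)·2^d.
Divisors of 10: 1, 2, 5, 10; μ(10/d) for each: 1, -1, -1, 1.
Σ = 2^1 − 2^2 − 2^5 + 2^10 = 990.
N = 990/10 = 99.

99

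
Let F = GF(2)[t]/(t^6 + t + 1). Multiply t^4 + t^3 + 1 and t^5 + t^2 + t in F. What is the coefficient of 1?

Multiply in GF(2)[t]: (t^4 + t^3 + 1)·(t^5 + t^2 + t) = t^9 + t^8 + t^6 + t^5 + t^4 + t^2 + t.
Reduce using t^6 ≡ t + 1 (mod t^6 + t + 1).
Reduced: t^5 + 1.

1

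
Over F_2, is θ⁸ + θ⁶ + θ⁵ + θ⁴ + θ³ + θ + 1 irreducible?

Yes

Write f(θ) = θ⁸ + θ⁶ + θ⁵ + θ⁴ + θ³ + θ + 1.
Check for roots in F_2: f(0) = 1; f(1) = 1.
No roots, so no linear factors.
Monic irreducibles of degree 2 over GF(2): θ² + θ + 1.
None of them divide f (all give nonzero remainder).
Monic irreducibles of degree 3 over GF(2): θ³ + θ + 1, θ³ + θ² + 1.
None of them divide f (all give nonzero remainder).
Monic irreducibles of degree 4 over GF(2): θ⁴ + θ + 1, θ⁴ + θ³ + 1, θ⁴ + θ³ + θ² + θ + 1.
None of them divide f (all give nonzero remainder).
No irreducible factor of degree ≤ 4 exists, so f is irreducible over GF(2).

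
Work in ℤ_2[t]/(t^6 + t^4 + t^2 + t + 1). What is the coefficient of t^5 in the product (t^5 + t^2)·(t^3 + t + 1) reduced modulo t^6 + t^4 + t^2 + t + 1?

0

Multiply in ℤ_2[t]: (t^5 + t^2)·(t^3 + t + 1) = t^8 + t^6 + t^3 + t^2.
Reduce using t^6 ≡ t^4 + t^2 + t + 1 (mod t^6 + t^4 + t^2 + t + 1).
Reduced: t^4.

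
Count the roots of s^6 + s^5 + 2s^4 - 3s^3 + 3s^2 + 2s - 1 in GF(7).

3

Write P(s) = s^6 + s^5 + 2s^4 - 3s^3 + 3s^2 + 2s - 1.
Evaluate at each of the 7 elements of GF(7):
P(0) = 6; P(1) = 5; P(2) = 0 → root; P(3) = 0 → root; P(4) = 0 → root; P(5) = 4; P(6) = 5.
Roots: {2, 3, 4}.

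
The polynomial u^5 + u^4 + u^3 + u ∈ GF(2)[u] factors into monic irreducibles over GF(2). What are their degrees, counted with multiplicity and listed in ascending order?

Write h(u) = u^5 + u^4 + u^3 + u.
Roots in GF(2): h(0) = 0 → root; h(1) = 0 → root.
Linear factors from roots: (u), (u + 1).
Complete factorization: h(u) = (u)·(u + 1)·(u^3 + u + 1).
Factor degrees with multiplicity: 1 + 1 + 3 = 5.

1, 1, 3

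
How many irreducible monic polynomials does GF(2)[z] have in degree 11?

By the necklace-counting formula, N_2(11) = (1/11) Σ_{d|11} μ(11/d)·2^d.
Divisors of 11: 1, 11; μ(11/d) for each: -1, 1.
Σ = − 2^1 + 2^11 = 2046.
N = 2046/11 = 186.

186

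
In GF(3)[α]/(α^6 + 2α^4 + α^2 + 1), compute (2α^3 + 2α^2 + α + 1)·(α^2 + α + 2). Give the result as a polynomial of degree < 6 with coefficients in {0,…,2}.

Multiply in GF(3)[α]: (2α^3 + 2α^2 + α + 1)·(α^2 + α + 2) = 2α^5 + α^4 + α^3 + 2.
Reduced: 2α^5 + α^4 + α^3 + 2.

2α^5 + α^4 + α^3 + 2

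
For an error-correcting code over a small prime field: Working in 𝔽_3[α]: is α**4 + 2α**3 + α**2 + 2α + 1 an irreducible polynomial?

Write h(α) = α**4 + 2α**3 + α**2 + 2α + 1.
Check for roots in 𝔽_3: h(0) = 1; h(1) = 1; h(2) = 2.
No roots, so no linear factors.
Monic irreducibles of degree 2 over GF(3): α**2 + 1, α**2 + α + 2, α**2 + 2α + 2.
None of them divide h (all give nonzero remainder).
No irreducible factor of degree ≤ 2 exists, so h is irreducible over GF(3).

Yes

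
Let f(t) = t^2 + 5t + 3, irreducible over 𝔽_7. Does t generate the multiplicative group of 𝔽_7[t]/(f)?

Yes

|GF(7^2)^×| = 7^2 − 1 = 48. Prime factorization: 48 = 2^4·3.
f is primitive ⇔ t has order 48 in GF(7)[t]/(f), i.e. t^(48/q) ≠ 1 for each prime q | 48.
t^(24) mod f = 6.
t^(16) mod f = 2.
None equal 1, so t has full order 48; f is primitive.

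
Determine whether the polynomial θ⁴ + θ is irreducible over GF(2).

Write g(θ) = θ⁴ + θ.
Check for roots in GF(2): g(0) = 0 → root; g(1) = 0 → root.
g(0) = 0, so (θ) divides g(θ); g is reducible.

No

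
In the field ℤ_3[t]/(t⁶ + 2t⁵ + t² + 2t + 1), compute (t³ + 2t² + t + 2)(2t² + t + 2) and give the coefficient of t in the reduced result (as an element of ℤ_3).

Multiply in ℤ_3[t]: (t³ + 2t² + t + 2)·(2t² + t + 2) = 2t⁵ + 2t⁴ + t + 1.
Reduced: 2t⁵ + 2t⁴ + t + 1.

1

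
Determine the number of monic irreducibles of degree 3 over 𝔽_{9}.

The number of monic irreducibles of degree 3 over GF(9) is (1/3)·Σ_{d∣3} μ(3/d) 9^d.
Divisors of 3: 1, 3; μ(3/d) for each: -1, 1.
Σ = − 9^1 + 9^3 = 720.
N = 720/3 = 240.

240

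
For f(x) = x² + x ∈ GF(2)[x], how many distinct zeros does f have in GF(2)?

2

Evaluate at each of the 2 elements of GF(2):
f(0) = 0 → root; f(1) = 0 → root.
Roots: {0, 1}.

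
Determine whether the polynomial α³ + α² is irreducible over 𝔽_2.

Write m(α) = α³ + α².
Check for roots in 𝔽_2: m(0) = 0 → root; m(1) = 0 → root.
m(0) = 0, so (α) divides m(α); m is reducible.

No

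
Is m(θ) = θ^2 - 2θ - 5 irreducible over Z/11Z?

Check each element of Z/11Z for a root: m(0)=6, m(1)=5, m(2)=6, m(3)=9, m(4)=3, m(5)=10, m(6)=8, m(7)=8, m(8)=10, m(9)=3, m(10)=9.
No roots. A degree-2 polynomial over a field with no linear factor is irreducible.

Yes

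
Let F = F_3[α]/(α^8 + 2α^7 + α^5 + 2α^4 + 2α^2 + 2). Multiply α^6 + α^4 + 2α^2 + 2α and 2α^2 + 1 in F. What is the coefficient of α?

2

Multiply in F_3[α]: (α^6 + α^4 + 2α^2 + 2α)·(2α^2 + 1) = 2α^8 + 2α^4 + α^3 + 2α^2 + 2α.
Reduce using α^8 ≡ α^7 + 2α^5 + α^4 + α^2 + 1 (mod α^8 + 2α^7 + α^5 + 2α^4 + 2α^2 + 2).
Reduced: 2α^7 + α^5 + α^4 + α^3 + α^2 + 2α + 2.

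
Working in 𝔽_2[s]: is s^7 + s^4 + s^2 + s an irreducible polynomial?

No

Write f(s) = s^7 + s^4 + s^2 + s.
Check for roots in 𝔽_2: f(0) = 0 → root; f(1) = 0 → root.
f(0) = 0, so (s) divides f(s); f is reducible.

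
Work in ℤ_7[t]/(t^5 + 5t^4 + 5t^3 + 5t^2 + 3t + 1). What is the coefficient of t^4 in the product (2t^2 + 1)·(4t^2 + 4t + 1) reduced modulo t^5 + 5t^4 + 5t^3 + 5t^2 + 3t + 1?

Multiply in ℤ_7[t]: (2t^2 + 1)·(4t^2 + 4t + 1) = t^4 + t^3 + 6t^2 + 4t + 1.
Reduced: t^4 + t^3 + 6t^2 + 4t + 1.

1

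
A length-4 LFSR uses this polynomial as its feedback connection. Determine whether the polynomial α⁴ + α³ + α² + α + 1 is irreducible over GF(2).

Yes

Write f(α) = α⁴ + α³ + α² + α + 1.
Check for roots in GF(2): f(0) = 1; f(1) = 1.
No roots, so no linear factors.
Monic irreducibles of degree 2 over GF(2): α² + α + 1.
None of them divide f (all give nonzero remainder).
No irreducible factor of degree ≤ 2 exists, so f is irreducible over GF(2).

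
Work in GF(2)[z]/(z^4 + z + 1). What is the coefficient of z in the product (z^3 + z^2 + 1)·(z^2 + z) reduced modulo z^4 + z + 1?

0

Multiply in GF(2)[z]: (z^3 + z^2 + 1)·(z^2 + z) = z^5 + z^3 + z^2 + z.
Reduce using z^4 ≡ z + 1 (mod z^4 + z + 1).
Reduced: z^3.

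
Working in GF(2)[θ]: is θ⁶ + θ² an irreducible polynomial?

Write h(θ) = θ⁶ + θ².
Check for roots in GF(2): h(0) = 0 → root; h(1) = 0 → root.
h(0) = 0, so (θ) divides h(θ); h is reducible.

No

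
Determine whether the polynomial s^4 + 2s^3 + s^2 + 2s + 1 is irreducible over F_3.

Write f(s) = s^4 + 2s^3 + s^2 + 2s + 1.
Check for roots in F_3: f(0) = 1; f(1) = 1; f(2) = 2.
No roots, so no linear factors.
Monic irreducibles of degree 2 over GF(3): s^2 + 1, s^2 + s + 2, s^2 + 2s + 2.
None of them divide f (all give nonzero remainder).
No irreducible factor of degree ≤ 2 exists, so f is irreducible over GF(3).

Yes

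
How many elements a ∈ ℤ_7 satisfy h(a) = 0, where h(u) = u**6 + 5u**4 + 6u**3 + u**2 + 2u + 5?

2

Evaluate at each of the 7 elements of ℤ_7:
h(0) = 5; h(1) = 6; h(2) = 2; h(3) = 0 → root; h(4) = 0 → root; h(5) = 3; h(6) = 4.
Roots: {3, 4}.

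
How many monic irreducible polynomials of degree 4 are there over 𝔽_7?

588

Gauss's count: N_{7}(4) = (1/4) Σ_{d|4} μ(4/d)·7^d.
Divisors of 4: 1, 2, 4; μ(4/d) for each: 0, -1, 1.
Σ = − 7^2 + 7^4 = 2352.
N = 2352/4 = 588.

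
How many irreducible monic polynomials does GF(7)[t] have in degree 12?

x^(7^12) − x is the product of all monic irreducibles of degree dividing 12; Möbius inversion gives N = (1/12) Σ μ(12/d)·7^d.
Divisors of 12: 1, 2, 3, 4, 6, 12; μ(12/d) for each: 0, 1, 0, -1, -1, 1.
Σ = 7^2 − 7^4 − 7^6 + 7^12 = 13841167200.
N = 13841167200/12 = 1153430600.

1153430600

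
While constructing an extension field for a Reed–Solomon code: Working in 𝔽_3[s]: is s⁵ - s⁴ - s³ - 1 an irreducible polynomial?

Yes

Write m(s) = s⁵ - s⁴ - s³ - 1.
Check for roots in 𝔽_3: m(0) = 2; m(1) = 1; m(2) = 1.
No roots, so no linear factors.
Monic irreducibles of degree 2 over GF(3): s² + 1, s² + s - 1, s² - s - 1.
None of them divide m (all give nonzero remainder).
No irreducible factor of degree ≤ 2 exists, so m is irreducible over GF(3).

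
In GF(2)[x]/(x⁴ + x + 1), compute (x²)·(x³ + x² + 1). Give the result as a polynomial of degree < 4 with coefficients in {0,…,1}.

Multiply in GF(2)[x]: (x²)·(x³ + x² + 1) = x⁵ + x⁴ + x².
Reduce using x⁴ ≡ x + 1 (mod x⁴ + x + 1).
Reduced: 1.

1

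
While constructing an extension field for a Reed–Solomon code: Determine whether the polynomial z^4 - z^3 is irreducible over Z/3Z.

Write h(z) = z^4 - z^3.
Check for roots in Z/3Z: h(0) = 0 → root; h(1) = 0 → root; h(2) = 2.
h(0) = 0, so (z) divides h(z); h is reducible.

No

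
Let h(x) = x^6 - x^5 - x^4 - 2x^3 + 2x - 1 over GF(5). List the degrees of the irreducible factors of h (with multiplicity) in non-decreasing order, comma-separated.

Roots in GF(5): h(0) = 4; h(1) = 3; h(2) = 3; h(3) = 1; h(4) = 0 → root.
Linear factors from roots: (x + 1).
Complete factorization: h(x) = (x + 1)·(x^2 - 2x - 2)·(x^3 - 2x - 2).
Factor degrees with multiplicity: 1 + 2 + 3 = 6.

1, 2, 3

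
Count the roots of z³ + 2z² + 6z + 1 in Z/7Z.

0

Write P(z) = z³ + 2z² + 6z + 1.
Evaluate at each of the 7 elements of Z/7Z:
P(0) = 1; P(1) = 3; P(2) = 1; P(3) = 1; P(4) = 2; P(5) = 3; P(6) = 3.
No element is a root.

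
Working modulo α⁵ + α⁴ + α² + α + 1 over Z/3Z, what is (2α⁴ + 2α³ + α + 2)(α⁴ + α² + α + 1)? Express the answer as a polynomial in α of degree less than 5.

2α^3 + 1

Multiply in Z/3Z[α]: (2α⁴ + 2α³ + α + 2)·(α⁴ + α² + α + 1) = 2α⁸ + 2α⁷ + 2α⁶ + 2α⁵ + 2.
Reduce using α⁵ ≡ 2α⁴ + 2α² + 2α + 2 (mod α⁵ + α⁴ + α² + α + 1).
Reduced: 2α³ + 1.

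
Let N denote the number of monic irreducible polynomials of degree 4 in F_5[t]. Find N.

150

The number of monic irreducibles of degree 4 over GF(5) is (1/4)·Σ_{d∣4} μ(4/d) 5^d.
Divisors of 4: 1, 2, 4; μ(4/d) for each: 0, -1, 1.
Σ = − 5^2 + 5^4 = 600.
N = 600/4 = 150.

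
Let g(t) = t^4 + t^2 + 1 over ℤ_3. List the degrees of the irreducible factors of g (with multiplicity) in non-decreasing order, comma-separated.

Roots in ℤ_3: g(0) = 1; g(1) = 0 → root; g(2) = 0 → root.
Linear factors from roots: (t + 2), (t + 1).
Complete factorization: g(t) = (t + 1)^2·(t + 2)^2.
Factor degrees with multiplicity: 1 + 1 + 1 + 1 = 4.

1, 1, 1, 1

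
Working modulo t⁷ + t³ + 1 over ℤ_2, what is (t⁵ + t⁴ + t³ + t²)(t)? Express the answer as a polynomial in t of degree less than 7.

t^6 + t^5 + t^4 + t^3

Multiply in ℤ_2[t]: (t⁵ + t⁴ + t³ + t²)·(t) = t⁶ + t⁵ + t⁴ + t³.
Reduced: t⁶ + t⁵ + t⁴ + t³.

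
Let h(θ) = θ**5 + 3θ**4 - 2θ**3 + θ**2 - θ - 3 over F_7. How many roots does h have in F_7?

3

Evaluate at each of the 7 elements of F_7:
h(0) = 4; h(1) = 6; h(2) = 0 → root; h(3) = 1; h(4) = 0 → root; h(5) = 0 → root; h(6) = 3.
Roots: {2, 4, 5}.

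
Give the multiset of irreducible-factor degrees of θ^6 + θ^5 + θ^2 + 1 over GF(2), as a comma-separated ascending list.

1, 2, 3

Write h(θ) = θ^6 + θ^5 + θ^2 + 1.
Roots in GF(2): h(0) = 1; h(1) = 0 → root.
Linear factors from roots: (θ + 1).
Complete factorization: h(θ) = (θ + 1)·(θ^2 + θ + 1)·(θ^3 + θ^2 + 1).
Factor degrees with multiplicity: 1 + 2 + 3 = 6.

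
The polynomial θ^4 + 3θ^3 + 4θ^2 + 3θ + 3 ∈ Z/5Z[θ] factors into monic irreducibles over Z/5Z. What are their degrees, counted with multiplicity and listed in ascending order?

Write g(θ) = θ^4 + 3θ^3 + 4θ^2 + 3θ + 3.
Roots in Z/5Z: g(0) = 3; g(1) = 4; g(2) = 0 → root; g(3) = 0 → root; g(4) = 2.
Linear factors from roots: (θ + 3), (θ + 2).
Complete factorization: g(θ) = (θ + 2)·(θ + 3)·(θ^2 + 3θ + 3).
Factor degrees with multiplicity: 1 + 1 + 2 = 4.

1, 1, 2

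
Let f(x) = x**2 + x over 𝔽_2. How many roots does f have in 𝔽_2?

Evaluate at each of the 2 elements of 𝔽_2:
f(0) = 0 → root; f(1) = 0 → root.
Roots: {0, 1}.

2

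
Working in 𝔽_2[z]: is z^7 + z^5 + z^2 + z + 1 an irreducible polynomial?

Write h(z) = z^7 + z^5 + z^2 + z + 1.
Check for roots in 𝔽_2: h(0) = 1; h(1) = 1.
No roots, so no linear factors.
Monic irreducibles of degree 2 over GF(2): z^2 + z + 1.
None of them divide h (all give nonzero remainder).
Monic irreducibles of degree 3 over GF(2): z^3 + z + 1, z^3 + z^2 + 1.
None of them divide h (all give nonzero remainder).
No irreducible factor of degree ≤ 3 exists, so h is irreducible over GF(2).

Yes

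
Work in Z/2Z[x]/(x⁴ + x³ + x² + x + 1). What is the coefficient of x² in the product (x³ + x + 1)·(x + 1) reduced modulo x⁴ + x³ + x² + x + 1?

Multiply in Z/2Z[x]: (x³ + x + 1)·(x + 1) = x⁴ + x³ + x² + 1.
Reduce using x⁴ ≡ x³ + x² + x + 1 (mod x⁴ + x³ + x² + x + 1).
Reduced: x.

0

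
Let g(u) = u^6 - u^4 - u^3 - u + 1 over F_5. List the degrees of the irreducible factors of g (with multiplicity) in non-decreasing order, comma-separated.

6

Roots in F_5: g(0) = 1; g(1) = 4; g(2) = 4; g(3) = 4; g(4) = 3.
Complete factorization: g(u) = (u^6 - u^4 - u^3 - u + 1).
Factor degrees with multiplicity: 6 = 6.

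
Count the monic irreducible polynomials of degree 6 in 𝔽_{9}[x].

The number of monic irreducibles of degree 6 over GF(9) is (1/6)·Σ_{d∣6} μ(6/d) 9^d.
Divisors of 6: 1, 2, 3, 6; μ(6/d) for each: 1, -1, -1, 1.
Σ = 9^1 − 9^2 − 9^3 + 9^6 = 530640.
N = 530640/6 = 88440.

88440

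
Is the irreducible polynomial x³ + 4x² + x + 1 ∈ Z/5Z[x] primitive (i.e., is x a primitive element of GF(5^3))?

No

Write f(x) = x³ + 4x² + x + 1.
|GF(5^3)^×| = 5^3 − 1 = 124. Prime factorization: 124 = 2^2·31.
f is primitive ⇔ x has order 124 in GF(5)[x]/(f), i.e. x^(124/q) ≠ 1 for each prime q | 124.
x^(62) mod f = 1
x^(4) mod f = 3x + 4.
Since x^(62) = 1, the order of x divides 62 < 124; not primitive.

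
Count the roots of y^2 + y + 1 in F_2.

Write g(y) = y^2 + y + 1.
Evaluate at each of the 2 elements of F_2:
g(0) = 1; g(1) = 1.
No element is a root.

0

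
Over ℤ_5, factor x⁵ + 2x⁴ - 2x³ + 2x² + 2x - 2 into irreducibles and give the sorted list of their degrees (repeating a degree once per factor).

2, 3

Write f(x) = x⁵ + 2x⁴ - 2x³ + 2x² + 2x - 2.
Roots in ℤ_5: f(0) = 3; f(1) = 3; f(2) = 3; f(3) = 3; f(4) = 1.
Complete factorization: f(x) = (x² - 2x - 2)·(x³ - x² - 2x + 1).
Factor degrees with multiplicity: 2 + 3 = 5.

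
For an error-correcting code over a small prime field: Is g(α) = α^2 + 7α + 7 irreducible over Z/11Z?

Yes

Check each element of Z/11Z for a root: g(0)=7, g(1)=4, g(2)=3, g(3)=4, g(4)=7, g(5)=1, g(6)=8, g(7)=6, g(8)=6, g(9)=8, g(10)=1.
No roots. A degree-2 polynomial over a field with no linear factor is irreducible.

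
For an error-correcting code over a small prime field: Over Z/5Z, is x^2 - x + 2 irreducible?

Yes

Write P(x) = x^2 - x + 2.
Check for roots in Z/5Z: P(0) = 2; P(1) = 2; P(2) = 4; P(3) = 3; P(4) = 4.
No roots. A degree-2 polynomial over a field with no linear factor is irreducible.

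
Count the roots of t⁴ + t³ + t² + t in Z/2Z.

Write f(t) = t⁴ + t³ + t² + t.
Evaluate at each of the 2 elements of Z/2Z:
f(0) = 0 → root; f(1) = 0 → root.
Roots: {0, 1}.

2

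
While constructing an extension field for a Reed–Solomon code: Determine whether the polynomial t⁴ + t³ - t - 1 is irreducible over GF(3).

No

Write f(t) = t⁴ + t³ - t - 1.
Check for roots in GF(3): f(0) = 2; f(1) = 0 → root; f(2) = 0 → root.
f(1) = 0, so (t − 1) divides f(t); f is reducible.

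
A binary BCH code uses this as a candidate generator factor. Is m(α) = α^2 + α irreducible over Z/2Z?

Check for roots in Z/2Z: m(0) = 0 → root; m(1) = 0 → root.
m(0) = 0, so (α) divides m(α); m is reducible.

No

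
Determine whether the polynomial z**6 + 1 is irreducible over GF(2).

Write h(z) = z**6 + 1.
Check for roots in GF(2): h(0) = 1; h(1) = 0 → root.
h(1) = 0, so (z − 1) divides h(z); h is reducible.

No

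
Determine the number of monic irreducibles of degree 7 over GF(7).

x^(7^7) − x is the product of all monic irreducibles of degree dividing 7; Möbius inversion gives N = (1/7) Σ μ(7/d)·7^d.
Divisors of 7: 1, 7; μ(7/d) for each: -1, 1.
Σ = − 7^1 + 7^7 = 823536.
N = 823536/7 = 117648.

117648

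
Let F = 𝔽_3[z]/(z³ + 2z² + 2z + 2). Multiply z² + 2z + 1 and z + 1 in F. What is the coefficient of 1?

2

Multiply in 𝔽_3[z]: (z² + 2z + 1)·(z + 1) = z³ + 1.
Reduce using z³ ≡ z² + z + 1 (mod z³ + 2z² + 2z + 2).
Reduced: z² + z + 2.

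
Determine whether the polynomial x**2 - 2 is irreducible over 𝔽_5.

Write m(x) = x**2 - 2.
Check for roots in 𝔽_5: m(0) = 3; m(1) = 4; m(2) = 2; m(3) = 2; m(4) = 4.
No roots. A degree-2 polynomial over a field with no linear factor is irreducible.

Yes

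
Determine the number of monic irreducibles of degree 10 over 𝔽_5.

The number of monic irreducibles of degree 10 over GF(5) is (1/10)·Σ_{d∣10} μ(10/d) 5^d.
Divisors of 10: 1, 2, 5, 10; μ(10/d) for each: 1, -1, -1, 1.
Σ = 5^1 − 5^2 − 5^5 + 5^10 = 9762480.
N = 9762480/10 = 976248.

976248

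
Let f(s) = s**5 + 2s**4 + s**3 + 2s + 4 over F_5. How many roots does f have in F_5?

Evaluate at each of the 5 elements of F_5:
f(0) = 4; f(1) = 0 → root; f(2) = 0 → root; f(3) = 2; f(4) = 2.
Roots: {1, 2}.

2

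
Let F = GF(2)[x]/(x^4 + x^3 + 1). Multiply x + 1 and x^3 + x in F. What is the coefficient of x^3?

0

Multiply in GF(2)[x]: (x + 1)·(x^3 + x) = x^4 + x^3 + x^2 + x.
Reduce using x^4 ≡ x^3 + 1 (mod x^4 + x^3 + 1).
Reduced: x^2 + x + 1.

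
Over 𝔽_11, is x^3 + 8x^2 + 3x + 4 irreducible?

Write f(x) = x^3 + 8x^2 + 3x + 4.
Check each element of 𝔽_11 for a root: f(0)=4, f(1)=5, f(2)=6, f(3)=2, f(4)=10, f(5)=3, f(6)=9, f(7)=1, f(8)=7, f(9)=0, f(10)=8.
f(9) = 0, so (x − 9) divides f(x); f is reducible.

No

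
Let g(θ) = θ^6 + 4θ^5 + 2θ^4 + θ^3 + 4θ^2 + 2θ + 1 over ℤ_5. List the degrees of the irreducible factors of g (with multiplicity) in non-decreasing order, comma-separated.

Roots in ℤ_5: g(0) = 1; g(1) = 0 → root; g(2) = 3; g(3) = 3; g(4) = 1.
Linear factors from roots: (θ + 4).
Complete factorization: g(θ) = (θ + 4)·(θ^2 + 3)·(θ^3 + 4θ + 3).
Factor degrees with multiplicity: 1 + 2 + 3 = 6.

1, 2, 3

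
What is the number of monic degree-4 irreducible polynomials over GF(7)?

588

The number of monic irreducibles of degree 4 over GF(7) is (1/4)·Σ_{d∣4} μ(4/d) 7^d.
Divisors of 4: 1, 2, 4; μ(4/d) for each: 0, -1, 1.
Σ = − 7^2 + 7^4 = 2352.
N = 2352/4 = 588.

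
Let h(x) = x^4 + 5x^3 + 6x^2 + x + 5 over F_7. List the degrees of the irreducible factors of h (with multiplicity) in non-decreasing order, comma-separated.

Complete factorization: h(x) = (x^4 + 5x^3 + 6x^2 + x + 5).
Factor degrees with multiplicity: 4 = 4.

4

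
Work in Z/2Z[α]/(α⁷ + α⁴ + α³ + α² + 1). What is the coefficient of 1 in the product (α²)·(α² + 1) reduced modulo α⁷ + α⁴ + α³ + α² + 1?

0

Multiply in Z/2Z[α]: (α²)·(α² + 1) = α⁴ + α².
Reduced: α⁴ + α².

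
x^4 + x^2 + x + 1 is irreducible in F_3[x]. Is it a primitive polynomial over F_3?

Write f(x) = x^4 + x^2 + x + 1.
|GF(3^4)^×| = 3^4 − 1 = 80. Prime factorization: 80 = 2^4·5.
f is primitive ⇔ x has order 80 in GF(3)[x]/(f), i.e. x^(80/q) ≠ 1 for each prime q | 80.
x^(40) mod f = 1
x^(16) mod f = x^3 + 2.
Since x^(40) = 1, the order of x divides 40 < 80; not primitive.

No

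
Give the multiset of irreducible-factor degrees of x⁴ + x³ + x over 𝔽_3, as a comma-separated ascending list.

1, 1, 2

Write f(x) = x⁴ + x³ + x.
Roots in 𝔽_3: f(0) = 0 → root; f(1) = 0 → root; f(2) = 2.
Linear factors from roots: (x), (x + 2).
Complete factorization: f(x) = (x)·(x + 2)·(x² + 2x + 2).
Factor degrees with multiplicity: 1 + 1 + 2 = 4.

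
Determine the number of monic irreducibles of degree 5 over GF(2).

Gauss's count: N_{2}(5) = (1/5) Σ_{d|5} μ(5/d)·2^d.
Divisors of 5: 1, 5; μ(5/d) for each: -1, 1.
Σ = − 2^1 + 2^5 = 30.
N = 30/5 = 6.

6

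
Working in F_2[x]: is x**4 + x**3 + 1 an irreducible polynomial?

Yes

Write f(x) = x**4 + x**3 + 1.
Check for roots in F_2: f(0) = 1; f(1) = 1.
No roots, so no linear factors.
Monic irreducibles of degree 2 over GF(2): x**2 + x + 1.
None of them divide f (all give nonzero remainder).
No irreducible factor of degree ≤ 2 exists, so f is irreducible over GF(2).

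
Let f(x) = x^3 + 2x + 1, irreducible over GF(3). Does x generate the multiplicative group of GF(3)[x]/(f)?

Yes

|GF(3^3)^×| = 3^3 − 1 = 26. Prime factorization: 26 = 2·13.
f is primitive ⇔ x has order 26 in GF(3)[x]/(f), i.e. x^(26/q) ≠ 1 for each prime q | 26.
x^(13) mod f = 2.
x^(2) mod f = x^2.
None equal 1, so x has full order 26; f is primitive.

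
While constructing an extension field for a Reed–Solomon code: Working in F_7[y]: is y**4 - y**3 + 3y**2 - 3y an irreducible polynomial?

Write g(y) = y**4 - y**3 + 3y**2 - 3y.
Check for roots in F_7: g(0) = 0 → root; g(1) = 0 → root; g(2) = 0 → root; g(3) = 2; g(4) = 4; g(5) = 0 → root; g(6) = 1.
g(0) = 0, so (y) divides g(y); g is reducible.

No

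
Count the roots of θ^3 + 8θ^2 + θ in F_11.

Write h(θ) = θ^3 + 8θ^2 + θ.
Evaluate at each of the 11 elements of F_11:
h(0) = 0 → root; h(1) = 10; h(2) = 9; h(3) = 3; h(4) = 9; h(5) = 0 → root; h(6) = 4; h(7) = 5; h(8) = 9; h(9) = 0 → root; h(10) = 6.
Roots: {0, 5, 9}.

3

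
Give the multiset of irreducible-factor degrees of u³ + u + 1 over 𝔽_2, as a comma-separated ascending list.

Write g(u) = u³ + u + 1.
Roots in 𝔽_2: g(0) = 1; g(1) = 1.
Complete factorization: g(u) = (u³ + u + 1).
Factor degrees with multiplicity: 3 = 3.

3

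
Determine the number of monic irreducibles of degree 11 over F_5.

Gauss's count: N_{5}(11) = (1/11) Σ_{d|11} μ(11/d)·5^d.
Divisors of 11: 1, 11; μ(11/d) for each: -1, 1.
Σ = − 5^1 + 5^11 = 48828120.
N = 48828120/11 = 4438920.

4438920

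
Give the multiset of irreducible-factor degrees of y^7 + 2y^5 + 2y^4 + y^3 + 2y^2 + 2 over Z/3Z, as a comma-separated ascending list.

7

Write f(y) = y^7 + 2y^5 + 2y^4 + y^3 + 2y^2 + 2.
Roots in Z/3Z: f(0) = 2; f(1) = 1; f(2) = 2.
Complete factorization: f(y) = (y^7 + 2y^5 + 2y^4 + y^3 + 2y^2 + 2).
Factor degrees with multiplicity: 7 = 7.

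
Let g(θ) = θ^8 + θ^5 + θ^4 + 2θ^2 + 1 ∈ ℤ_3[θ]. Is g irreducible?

No

Check for roots in ℤ_3: g(0) = 1; g(1) = 0 → root; g(2) = 1.
g(1) = 0, so (θ − 1) divides g(θ); g is reducible.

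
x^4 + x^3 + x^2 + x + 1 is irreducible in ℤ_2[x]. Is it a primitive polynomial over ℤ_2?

Write f(x) = x^4 + x^3 + x^2 + x + 1.
|GF(2^4)^×| = 2^4 − 1 = 15. Prime factorization: 15 = 3·5.
f is primitive ⇔ x has order 15 in GF(2)[x]/(f), i.e. x^(15/q) ≠ 1 for each prime q | 15.
x^(5) mod f = 1
x^(3) mod f = x^3.
Since x^(5) = 1, the order of x divides 5 < 15; not primitive.

No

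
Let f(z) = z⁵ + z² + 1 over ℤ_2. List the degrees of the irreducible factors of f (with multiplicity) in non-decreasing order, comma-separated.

5

Roots in ℤ_2: f(0) = 1; f(1) = 1.
Complete factorization: f(z) = (z⁵ + z² + 1).
Factor degrees with multiplicity: 5 = 5.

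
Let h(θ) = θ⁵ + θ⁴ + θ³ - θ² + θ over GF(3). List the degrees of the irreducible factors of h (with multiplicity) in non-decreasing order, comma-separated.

1, 1, 1, 2

Roots in GF(3): h(0) = 0 → root; h(1) = 0 → root; h(2) = 0 → root.
Linear factors from roots: (θ), (θ - 1), (θ + 1).
Complete factorization: h(θ) = (θ)·(θ + 1)·(θ - 1)·(θ² + θ - 1).
Factor degrees with multiplicity: 1 + 1 + 1 + 2 = 5.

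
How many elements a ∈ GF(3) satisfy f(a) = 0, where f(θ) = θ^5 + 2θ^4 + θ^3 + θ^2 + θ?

Evaluate at each of the 3 elements of GF(3):
f(0) = 0 → root; f(1) = 0 → root; f(2) = 0 → root.
Roots: {0, 1, 2}.

3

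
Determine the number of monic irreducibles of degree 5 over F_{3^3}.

Gauss's count: N_{27}(5) = (1/5) Σ_{d|5} μ(5/d)·27^d.
Divisors of 5: 1, 5; μ(5/d) for each: -1, 1.
Σ = − 27^1 + 27^5 = 14348880.
N = 14348880/5 = 2869776.

2869776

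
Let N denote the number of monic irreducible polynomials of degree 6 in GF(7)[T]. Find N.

By the necklace-counting formula, N_7(6) = (1/6) Σ_{d|6} μ(6/d)·7^d.
Divisors of 6: 1, 2, 3, 6; μ(6/d) for each: 1, -1, -1, 1.
Σ = 7^1 − 7^2 − 7^3 + 7^6 = 117264.
N = 117264/6 = 19544.

19544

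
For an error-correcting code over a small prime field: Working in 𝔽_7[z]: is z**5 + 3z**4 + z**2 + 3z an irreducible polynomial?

No

Write g(z) = z**5 + 3z**4 + z**2 + 3z.
Check for roots in 𝔽_7: g(0) = 0 → root; g(1) = 1; g(2) = 6; g(3) = 0 → root; g(4) = 0 → root; g(5) = 0 → root; g(6) = 0 → root.
g(0) = 0, so (z) divides g(z); g is reducible.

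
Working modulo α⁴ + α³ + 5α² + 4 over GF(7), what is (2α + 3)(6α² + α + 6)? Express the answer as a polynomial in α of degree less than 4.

5α^3 + 6α^2 + α + 4

Multiply in GF(7)[α]: (2α + 3)·(6α² + α + 6) = 5α³ + 6α² + α + 4.
Reduced: 5α³ + 6α² + α + 4.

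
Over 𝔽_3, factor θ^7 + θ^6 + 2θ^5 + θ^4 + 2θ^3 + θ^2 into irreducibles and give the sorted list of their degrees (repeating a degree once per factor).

1, 1, 2, 3

Write f(θ) = θ^7 + θ^6 + 2θ^5 + θ^4 + 2θ^3 + θ^2.
Roots in 𝔽_3: f(0) = 0 → root; f(1) = 2; f(2) = 1.
Linear factors from roots: (θ).
Complete factorization: f(θ) = (θ)^2·(θ^2 + 2θ + 2)·(θ^3 + 2θ^2 + 2θ + 2).
Factor degrees with multiplicity: 1 + 1 + 2 + 3 = 7.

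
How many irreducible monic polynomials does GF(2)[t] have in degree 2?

1

x^(2^2) − x is the product of all monic irreducibles of degree dividing 2; Möbius inversion gives N = (1/2) Σ μ(2/d)·2^d.
Divisors of 2: 1, 2; μ(2/d) for each: -1, 1.
Σ = − 2^1 + 2^2 = 2.
N = 2/2 = 1.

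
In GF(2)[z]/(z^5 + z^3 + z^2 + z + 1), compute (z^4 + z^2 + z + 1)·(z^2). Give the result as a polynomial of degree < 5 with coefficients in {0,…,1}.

Multiply in GF(2)[z]: (z^4 + z^2 + z + 1)·(z^2) = z^6 + z^4 + z^3 + z^2.
Reduce using z^5 ≡ z^3 + z^2 + z + 1 (mod z^5 + z^3 + z^2 + z + 1).
Reduced: z.

z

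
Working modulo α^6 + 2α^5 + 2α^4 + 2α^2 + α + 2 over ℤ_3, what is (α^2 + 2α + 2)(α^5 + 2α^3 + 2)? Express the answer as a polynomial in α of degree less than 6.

2α^5 + α^4 + 2α^3 + α^2 + 2α + 1

Multiply in ℤ_3[α]: (α^2 + 2α + 2)·(α^5 + 2α^3 + 2) = α^7 + 2α^6 + α^5 + α^4 + α^3 + 2α^2 + α + 1.
Reduce using α^6 ≡ α^5 + α^4 + α^2 + 2α + 1 (mod α^6 + 2α^5 + 2α^4 + 2α^2 + α + 2).
Reduced: 2α^5 + α^4 + 2α^3 + α^2 + 2α + 1.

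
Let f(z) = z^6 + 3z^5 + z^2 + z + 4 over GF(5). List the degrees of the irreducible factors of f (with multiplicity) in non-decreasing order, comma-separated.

Roots in GF(5): f(0) = 4; f(1) = 0 → root; f(2) = 0 → root; f(3) = 4; f(4) = 2.
Linear factors from roots: (z + 4), (z + 3).
Complete factorization: f(z) = (z + 3)·(z + 4)·(z^2 + 3z + 3)·(z^2 + 3z + 4).
Factor degrees with multiplicity: 1 + 1 + 2 + 2 = 6.

1, 1, 2, 2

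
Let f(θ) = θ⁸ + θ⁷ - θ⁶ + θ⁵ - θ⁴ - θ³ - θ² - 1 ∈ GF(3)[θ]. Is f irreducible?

Check for roots in GF(3): f(0) = 2; f(1) = 1; f(2) = 2.
No roots, so no linear factors.
Monic irreducibles of degree 2 over GF(3): θ² + 1, θ² + θ - 1, θ² - θ - 1.
None of them divide f (all give nonzero remainder).
Degree-3 irreducible divisors: test the 8 monic irreducibles of degree 3 over GF(3).
None of them divide f (all give nonzero remainder).
Degree-4 irreducible divisors: test the 18 monic irreducibles of degree 4 over GF(3).
None of them divide f (all give nonzero remainder).
No irreducible factor of degree ≤ 4 exists, so f is irreducible over GF(3).

Yes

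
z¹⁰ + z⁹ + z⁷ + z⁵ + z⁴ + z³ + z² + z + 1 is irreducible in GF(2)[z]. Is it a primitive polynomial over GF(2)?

Write f(z) = z¹⁰ + z⁹ + z⁷ + z⁵ + z⁴ + z³ + z² + z + 1.
|GF(2^10)^×| = 2^10 − 1 = 1023. Prime factorization: 1023 = 3·11·31.
f is primitive ⇔ z has order 1023 in GF(2)[z]/(f), i.e. z^(1023/q) ≠ 1 for each prime q | 1023.
z^(341) mod f = 1
z^(93) mod f = z⁹ + z⁸ + z⁶ + z⁵.
z^(33) mod f = z⁹ + z⁸ + z⁷ + z⁶ + z⁴ + z³ + z.
Since z^(341) = 1, the order of z divides 341 < 1023; not primitive.

No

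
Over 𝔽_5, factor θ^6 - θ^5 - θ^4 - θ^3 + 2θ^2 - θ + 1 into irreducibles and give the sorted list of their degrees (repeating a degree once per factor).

Write h(θ) = θ^6 - θ^5 - θ^4 - θ^3 + 2θ^2 - θ + 1.
Roots in 𝔽_5: h(0) = 1; h(1) = 0 → root; h(2) = 0 → root; h(3) = 4; h(4) = 1.
Linear factors from roots: (θ - 1), (θ - 2).
Complete factorization: h(θ) = (θ - 1)·(θ - 2)^2·(θ^3 - θ^2 + θ + 1).
Factor degrees with multiplicity: 1 + 1 + 1 + 3 = 6.

1, 1, 1, 3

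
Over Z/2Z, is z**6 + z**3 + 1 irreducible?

Yes

Write P(z) = z**6 + z**3 + 1.
Check for roots in Z/2Z: P(0) = 1; P(1) = 1.
No roots, so no linear factors.
Monic irreducibles of degree 2 over GF(2): z**2 + z + 1.
None of them divide P (all give nonzero remainder).
Monic irreducibles of degree 3 over GF(2): z**3 + z + 1, z**3 + z**2 + 1.
None of them divide P (all give nonzero remainder).
No irreducible factor of degree ≤ 3 exists, so P is irreducible over GF(2).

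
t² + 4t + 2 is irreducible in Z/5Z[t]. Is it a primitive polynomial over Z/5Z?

Yes

Write f(t) = t² + 4t + 2.
|GF(5^2)^×| = 5^2 − 1 = 24. Prime factorization: 24 = 2^3·3.
f is primitive ⇔ t has order 24 in GF(5)[t]/(f), i.e. t^(24/q) ≠ 1 for each prime q | 24.
t^(12) mod f = 4.
t^(8) mod f = 2t + 1.
None equal 1, so t has full order 24; f is primitive.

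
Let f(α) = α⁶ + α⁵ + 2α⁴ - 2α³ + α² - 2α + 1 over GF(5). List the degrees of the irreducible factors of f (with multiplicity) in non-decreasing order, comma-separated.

6

Roots in GF(5): f(0) = 1; f(1) = 2; f(2) = 3; f(3) = 4; f(4) = 3.
Complete factorization: f(α) = (α⁶ + α⁵ + 2α⁴ - 2α³ + α² - 2α + 1).
Factor degrees with multiplicity: 6 = 6.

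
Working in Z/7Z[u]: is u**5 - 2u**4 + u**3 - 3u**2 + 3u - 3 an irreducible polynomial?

Yes

Write f(u) = u**5 - 2u**4 + u**3 - 3u**2 + 3u - 3.
Check for roots in Z/7Z: f(0) = 4; f(1) = 4; f(2) = 6; f(3) = 3; f(4) = 5; f(5) = 5; f(6) = 1.
No roots, so no linear factors.
Degree-2 irreducible divisors: test the 21 monic irreducibles of degree 2 over GF(7).
None of them divide f (all give nonzero remainder).
No irreducible factor of degree ≤ 2 exists, so f is irreducible over GF(7).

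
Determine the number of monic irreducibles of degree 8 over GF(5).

By the necklace-counting formula, N_5(8) = (1/8) Σ_{d|8} μ(8/d)·5^d.
Divisors of 8: 1, 2, 4, 8; μ(8/d) for each: 0, 0, -1, 1.
Σ = − 5^4 + 5^8 = 390000.
N = 390000/8 = 48750.

48750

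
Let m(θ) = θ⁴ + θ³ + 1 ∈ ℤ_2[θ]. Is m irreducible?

Yes

Check for roots in ℤ_2: m(0) = 1; m(1) = 1.
No roots, so no linear factors.
Monic irreducibles of degree 2 over GF(2): θ² + θ + 1.
None of them divide m (all give nonzero remainder).
No irreducible factor of degree ≤ 2 exists, so m is irreducible over GF(2).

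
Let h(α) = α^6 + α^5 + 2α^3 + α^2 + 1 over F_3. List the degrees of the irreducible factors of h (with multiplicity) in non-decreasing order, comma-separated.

Roots in F_3: h(0) = 1; h(1) = 0 → root; h(2) = 0 → root.
Linear factors from roots: (α + 2), (α + 1).
Complete factorization: h(α) = (α + 2)·(α + 1)^3·(α^2 + 2α + 2).
Factor degrees with multiplicity: 1 + 1 + 1 + 1 + 2 = 6.

1, 1, 1, 1, 2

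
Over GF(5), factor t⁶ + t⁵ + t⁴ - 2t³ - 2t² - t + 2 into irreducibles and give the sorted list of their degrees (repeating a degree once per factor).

1, 1, 2, 2

Write h(t) = t⁶ + t⁵ + t⁴ - 2t³ - 2t² - t + 2.
Roots in GF(5): h(0) = 2; h(1) = 0 → root; h(2) = 3; h(3) = 0 → root; h(4) = 4.
Linear factors from roots: (t - 1), (t + 2).
Complete factorization: h(t) = (t + 2)·(t - 1)·(t² + t + 2)·(t² - t + 2).
Factor degrees with multiplicity: 1 + 1 + 2 + 2 = 6.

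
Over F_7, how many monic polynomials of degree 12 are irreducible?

1153430600

By the necklace-counting formula, N_7(12) = (1/12) Σ_{d|12} μ(12/d)·7^d.
Divisors of 12: 1, 2, 3, 4, 6, 12; μ(12/d) for each: 0, 1, 0, -1, -1, 1.
Σ = 7^2 − 7^4 − 7^6 + 7^12 = 13841167200.
N = 13841167200/12 = 1153430600.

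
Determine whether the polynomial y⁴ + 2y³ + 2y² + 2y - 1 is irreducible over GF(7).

Yes

Write P(y) = y⁴ + 2y³ + 2y² + 2y - 1.
Check for roots in GF(7): P(0) = 6; P(1) = 6; P(2) = 1; P(3) = 4; P(4) = 3; P(5) = 3; P(6) = 5.
No roots, so no linear factors.
Degree-2 irreducible divisors: test the 21 monic irreducibles of degree 2 over GF(7).
None of them divide P (all give nonzero remainder).
No irreducible factor of degree ≤ 2 exists, so P is irreducible over GF(7).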